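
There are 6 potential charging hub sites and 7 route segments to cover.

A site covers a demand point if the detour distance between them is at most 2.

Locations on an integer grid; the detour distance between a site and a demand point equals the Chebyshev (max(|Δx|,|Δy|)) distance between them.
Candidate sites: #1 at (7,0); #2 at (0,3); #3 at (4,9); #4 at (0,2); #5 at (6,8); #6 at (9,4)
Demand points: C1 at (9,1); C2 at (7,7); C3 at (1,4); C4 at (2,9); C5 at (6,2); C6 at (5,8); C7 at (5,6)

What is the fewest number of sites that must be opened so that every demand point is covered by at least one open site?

Coverage sets (demand points within 2 of each site):
  #1: {C1, C5}
  #2: {C3}
  #3: {C4, C6}
  #4: {C3}
  #5: {C2, C6, C7}
  #6: {}
No 3 sites suffice: every size-3 union leaves at least one demand point uncovered.
But {#1, #2, #3, #5} covers everything, so the minimum is 4.

4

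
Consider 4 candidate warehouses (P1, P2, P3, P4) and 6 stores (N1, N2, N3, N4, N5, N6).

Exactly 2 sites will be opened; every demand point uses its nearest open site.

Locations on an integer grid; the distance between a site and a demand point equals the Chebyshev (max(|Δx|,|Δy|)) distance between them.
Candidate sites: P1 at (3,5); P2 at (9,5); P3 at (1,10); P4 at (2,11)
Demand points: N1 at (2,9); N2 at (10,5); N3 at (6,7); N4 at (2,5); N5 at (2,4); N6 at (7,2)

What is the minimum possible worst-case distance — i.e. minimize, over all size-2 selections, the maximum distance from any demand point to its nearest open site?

4

Open {P1, P2}.
  Farthest demand point is N1 at distance 4 (to P1); all others are ≤ 4.
With {P2, P3} the worst case is 6.
With {P1, P3} the worst case is 7.
No size-2 selection achieves below 4.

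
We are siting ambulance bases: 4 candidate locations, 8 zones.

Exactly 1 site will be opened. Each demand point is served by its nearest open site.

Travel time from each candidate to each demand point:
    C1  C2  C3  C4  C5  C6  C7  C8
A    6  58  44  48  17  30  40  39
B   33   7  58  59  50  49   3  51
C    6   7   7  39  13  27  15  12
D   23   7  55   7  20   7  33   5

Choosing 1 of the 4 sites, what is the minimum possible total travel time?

Open {C}.
  C1→C 6, C2→C 7, C3→C 7, C4→C 39, C5→C 13, C6→C 27, C7→C 15, C8→C 12  ⇒ total 126.
Compare {D}: total 157.
Compare {A}: total 282.
No size-1 selection does better; minimum is 126.

126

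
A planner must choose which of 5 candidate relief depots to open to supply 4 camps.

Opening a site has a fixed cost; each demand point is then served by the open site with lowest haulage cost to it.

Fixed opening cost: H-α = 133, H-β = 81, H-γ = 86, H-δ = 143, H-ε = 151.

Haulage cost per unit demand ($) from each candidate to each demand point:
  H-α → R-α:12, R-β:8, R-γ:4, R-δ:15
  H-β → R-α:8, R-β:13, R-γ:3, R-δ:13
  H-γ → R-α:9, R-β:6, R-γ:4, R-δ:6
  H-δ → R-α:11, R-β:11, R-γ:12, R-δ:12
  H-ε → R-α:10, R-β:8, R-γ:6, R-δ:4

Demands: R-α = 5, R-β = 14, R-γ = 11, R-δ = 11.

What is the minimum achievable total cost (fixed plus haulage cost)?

Open {H-γ}: assign each demand point to its cheapest open site.
  R-α→H-γ 5×9=45, R-β→H-γ 14×6=84, R-γ→H-γ 11×4=44, R-δ→H-γ 11×6=66
  haulage cost 239, fixed 86 → total 325.
Compare {H-β, H-γ}: haulage cost 223 + fixed 167 = 390.
Compare {H-ε}: haulage cost 272 + fixed 151 = 423.
Compare {H-γ, H-ε}: haulage cost 217 + fixed 237 = 454.
All other subsets cost ≥ 390. Minimum total cost: 325.

325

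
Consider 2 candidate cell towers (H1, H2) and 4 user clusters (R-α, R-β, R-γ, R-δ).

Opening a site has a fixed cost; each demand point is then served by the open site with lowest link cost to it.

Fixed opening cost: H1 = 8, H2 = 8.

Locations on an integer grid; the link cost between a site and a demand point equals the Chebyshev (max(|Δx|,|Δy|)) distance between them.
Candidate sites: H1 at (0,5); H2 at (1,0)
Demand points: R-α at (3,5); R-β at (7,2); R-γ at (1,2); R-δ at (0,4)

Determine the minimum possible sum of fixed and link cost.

Open {H1}: assign each demand point to its cheapest open site.
  R-α→H1 3, R-β→H1 7, R-γ→H1 3, R-δ→H1 1
  link cost 14, fixed 8 → total 22.
Compare {H2}: link cost 17 + fixed 8 = 25.
Compare {H1, H2}: link cost 12 + fixed 16 = 28.

22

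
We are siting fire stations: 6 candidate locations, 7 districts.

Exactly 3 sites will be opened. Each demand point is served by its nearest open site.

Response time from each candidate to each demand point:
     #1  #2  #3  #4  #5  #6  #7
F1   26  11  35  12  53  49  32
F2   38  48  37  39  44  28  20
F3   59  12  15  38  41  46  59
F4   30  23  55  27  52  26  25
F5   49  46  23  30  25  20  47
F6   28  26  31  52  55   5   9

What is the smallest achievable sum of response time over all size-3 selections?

111

Open {F1, F5, F6}.
  #1→F1 26, #2→F1 11, #3→F5 23, #4→F1 12, #5→F5 25, #6→F6 5, #7→F6 9  ⇒ total 111.
Compare {F1, F3, F6}: total 119.
Compare {F3, F5, F6}: total 124.
No size-3 selection does better; minimum is 111.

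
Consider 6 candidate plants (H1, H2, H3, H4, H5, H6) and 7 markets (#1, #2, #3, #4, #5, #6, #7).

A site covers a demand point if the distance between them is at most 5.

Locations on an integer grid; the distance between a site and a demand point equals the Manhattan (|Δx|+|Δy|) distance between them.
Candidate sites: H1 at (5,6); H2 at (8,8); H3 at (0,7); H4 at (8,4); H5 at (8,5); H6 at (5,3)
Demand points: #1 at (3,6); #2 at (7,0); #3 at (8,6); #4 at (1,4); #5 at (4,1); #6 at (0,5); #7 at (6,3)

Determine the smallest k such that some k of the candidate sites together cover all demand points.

3

Coverage sets (demand points within 5 of each site):
  H1: {#1, #3, #7}
  H2: {#3}
  H3: {#1, #4, #6}
  H4: {#2, #3, #7}
  H5: {#3, #7}
  H6: {#1, #2, #4, #5, #7}
No 2 sites suffice: every size-2 union leaves at least one demand point uncovered.
But {H1, H3, H6} covers everything, so the minimum is 3.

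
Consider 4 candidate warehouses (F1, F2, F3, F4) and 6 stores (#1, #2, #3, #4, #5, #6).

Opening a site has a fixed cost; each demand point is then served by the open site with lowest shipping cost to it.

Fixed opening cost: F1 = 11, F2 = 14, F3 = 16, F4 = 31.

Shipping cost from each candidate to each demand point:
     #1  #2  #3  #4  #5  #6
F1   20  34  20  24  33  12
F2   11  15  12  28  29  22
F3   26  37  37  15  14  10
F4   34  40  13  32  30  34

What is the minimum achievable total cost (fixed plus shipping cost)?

Open {F2, F3}: assign each demand point to its cheapest open site.
  #1→F2 11, #2→F2 15, #3→F2 12, #4→F3 15, #5→F3 14, #6→F3 10
  shipping cost 77, fixed 30 → total 107.
Compare {F1, F2, F3}: shipping cost 77 + fixed 41 = 118.
Compare {F1, F2}: shipping cost 103 + fixed 25 = 128.
Compare {F2}: shipping cost 117 + fixed 14 = 131.
All other subsets cost ≥ 118. Minimum total cost: 107.

107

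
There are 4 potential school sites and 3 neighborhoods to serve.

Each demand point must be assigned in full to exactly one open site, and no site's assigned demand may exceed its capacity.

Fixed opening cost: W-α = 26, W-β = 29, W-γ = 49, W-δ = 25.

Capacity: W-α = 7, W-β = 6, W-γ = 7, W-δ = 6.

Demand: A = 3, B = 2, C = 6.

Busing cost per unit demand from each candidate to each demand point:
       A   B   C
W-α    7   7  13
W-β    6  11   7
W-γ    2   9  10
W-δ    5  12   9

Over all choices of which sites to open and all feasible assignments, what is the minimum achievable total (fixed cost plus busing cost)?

Open {W-α, W-β}; cheapest assignment that respects the capacities:
  W-α (cap 7, load 5): A, B — cost 3×7 + 2×7 = 35
  W-β (cap 6, load 6): C — cost 6×7 = 42
  Shipping 77, fixed 55 → total 132.
  Any other capacity-feasible assignment to {W-α, W-β} ships for at least 77.
Compare {W-β, W-δ}: its best feasible assignment gives total 135.
Compare {W-α, W-δ}: its best feasible assignment gives total 140.
Every other set of open sites that can feasibly serve all demand totals ≥ 135 even under its best assignment. Minimum: 132.

132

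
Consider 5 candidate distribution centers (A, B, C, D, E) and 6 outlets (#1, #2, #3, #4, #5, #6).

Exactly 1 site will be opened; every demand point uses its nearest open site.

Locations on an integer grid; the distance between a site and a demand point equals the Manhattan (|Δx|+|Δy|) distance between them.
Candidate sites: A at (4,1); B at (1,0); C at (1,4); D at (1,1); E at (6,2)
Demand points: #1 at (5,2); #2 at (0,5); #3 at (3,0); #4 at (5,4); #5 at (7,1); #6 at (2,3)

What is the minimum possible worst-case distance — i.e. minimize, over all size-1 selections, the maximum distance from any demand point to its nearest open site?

Open {D}.
  Farthest demand point is #4 at distance 7 (to D); all others are ≤ 7.
With {A} the worst case is 8.
With {B} the worst case is 8.
No size-1 selection achieves below 7.

7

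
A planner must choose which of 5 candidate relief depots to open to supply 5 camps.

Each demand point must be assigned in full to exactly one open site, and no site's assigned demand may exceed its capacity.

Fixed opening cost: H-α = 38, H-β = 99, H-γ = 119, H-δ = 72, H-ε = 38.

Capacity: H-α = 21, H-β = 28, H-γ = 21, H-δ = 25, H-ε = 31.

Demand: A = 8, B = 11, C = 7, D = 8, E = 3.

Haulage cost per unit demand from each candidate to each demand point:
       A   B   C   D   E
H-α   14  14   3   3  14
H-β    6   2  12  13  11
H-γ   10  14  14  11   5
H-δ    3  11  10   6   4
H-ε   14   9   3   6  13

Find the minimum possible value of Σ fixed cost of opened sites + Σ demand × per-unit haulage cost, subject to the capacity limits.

285

Open {H-α, H-β}; cheapest assignment that respects the capacities:
  H-α (cap 21, load 15): C, D — cost 7×3 + 8×3 = 45
  H-β (cap 28, load 22): A, B, E — cost 8×6 + 11×2 + 3×11 = 103
  Shipping 148, fixed 137 → total 285.
  Any other capacity-feasible assignment to {H-α, H-β} ships for at least 148.
Compare {H-β, H-ε}: its best feasible assignment gives total 309.
Compare {H-α, H-δ}: its best feasible assignment gives total 312.
Every other set of open sites that can feasibly serve all demand totals ≥ 309 even under its best assignment. Minimum: 285.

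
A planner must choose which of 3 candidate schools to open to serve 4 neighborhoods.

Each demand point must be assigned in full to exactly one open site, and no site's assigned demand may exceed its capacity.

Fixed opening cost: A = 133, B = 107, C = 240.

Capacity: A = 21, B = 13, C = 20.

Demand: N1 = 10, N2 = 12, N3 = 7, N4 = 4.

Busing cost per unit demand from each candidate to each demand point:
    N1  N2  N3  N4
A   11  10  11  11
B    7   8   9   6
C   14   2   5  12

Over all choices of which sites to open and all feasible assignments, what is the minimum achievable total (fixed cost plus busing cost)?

Open {A, B}; cheapest assignment that respects the capacities:
  A (cap 21, load 21): N1, N3, N4 — cost 10×11 + 7×11 + 4×11 = 231
  B (cap 13, load 12): N2 — cost 12×8 = 96
  Shipping 327, fixed 240 → total 567.
  Any other capacity-feasible assignment to {A, B} ships for at least 327.
Compare {A, C}: its best feasible assignment gives total 586.
Compare {A, B, C}: its best feasible assignment gives total 653.
Every other set of open sites that can feasibly serve all demand totals ≥ 586 even under its best assignment. Minimum: 567.

567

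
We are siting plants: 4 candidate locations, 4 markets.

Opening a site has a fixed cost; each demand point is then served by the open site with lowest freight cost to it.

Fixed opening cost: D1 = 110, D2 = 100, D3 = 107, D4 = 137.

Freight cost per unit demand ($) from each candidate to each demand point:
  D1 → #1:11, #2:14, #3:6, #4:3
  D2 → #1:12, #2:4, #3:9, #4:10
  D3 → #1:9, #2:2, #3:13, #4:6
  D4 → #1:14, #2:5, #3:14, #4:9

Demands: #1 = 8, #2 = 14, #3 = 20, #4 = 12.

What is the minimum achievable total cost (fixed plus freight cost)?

Open {D1, D3}: assign each demand point to its cheapest open site.
  #1→D3 8×9=72, #2→D3 14×2=28, #3→D1 20×6=120, #4→D1 12×3=36
  freight cost 256, fixed 217 → total 473.
Compare {D1, D2}: freight cost 300 + fixed 210 = 510.
Compare {D3}: freight cost 432 + fixed 107 = 539.
Compare {D1}: freight cost 440 + fixed 110 = 550.
All other subsets cost ≥ 510. Minimum total cost: 473.

473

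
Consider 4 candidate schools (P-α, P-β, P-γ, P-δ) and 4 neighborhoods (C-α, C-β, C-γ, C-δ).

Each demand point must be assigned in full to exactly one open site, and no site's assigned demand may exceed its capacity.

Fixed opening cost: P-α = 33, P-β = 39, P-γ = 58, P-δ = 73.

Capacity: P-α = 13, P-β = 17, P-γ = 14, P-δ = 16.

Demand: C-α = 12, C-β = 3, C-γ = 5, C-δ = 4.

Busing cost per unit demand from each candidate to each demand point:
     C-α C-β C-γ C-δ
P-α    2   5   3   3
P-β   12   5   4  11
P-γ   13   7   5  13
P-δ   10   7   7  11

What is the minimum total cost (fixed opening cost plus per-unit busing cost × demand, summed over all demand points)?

Open {P-α, P-β}; cheapest assignment that respects the capacities:
  P-α (cap 13, load 12): C-α — cost 12×2 = 24
  P-β (cap 17, load 12): C-β, C-γ, C-δ — cost 3×5 + 5×4 + 4×11 = 79
  Shipping 103, fixed 72 → total 175.
  Any other capacity-feasible assignment to {P-α, P-β} ships for at least 103.
Compare {P-α, P-γ}: its best feasible assignment gives total 213.
Compare {P-α, P-δ}: its best feasible assignment gives total 230.
Every other set of open sites that can feasibly serve all demand totals ≥ 213 even under its best assignment. Minimum: 175.

175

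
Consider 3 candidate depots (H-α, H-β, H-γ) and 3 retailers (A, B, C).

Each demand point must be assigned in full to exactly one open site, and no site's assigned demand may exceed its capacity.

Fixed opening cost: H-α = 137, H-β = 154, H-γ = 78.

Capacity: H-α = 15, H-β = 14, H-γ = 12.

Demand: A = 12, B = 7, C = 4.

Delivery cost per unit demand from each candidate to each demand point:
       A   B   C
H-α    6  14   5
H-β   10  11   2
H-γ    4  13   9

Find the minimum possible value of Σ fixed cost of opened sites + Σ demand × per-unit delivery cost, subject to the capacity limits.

365

Open {H-β, H-γ}; cheapest assignment that respects the capacities:
  H-β (cap 14, load 11): B, C — cost 7×11 + 4×2 = 85
  H-γ (cap 12, load 12): A — cost 12×4 = 48
  Shipping 133, fixed 232 → total 365.
  Any other capacity-feasible assignment to {H-β, H-γ} ships for at least 133.
Compare {H-α, H-γ}: its best feasible assignment gives total 381.
Compare {H-α, H-β}: its best feasible assignment gives total 448.
Every other set of open sites that can feasibly serve all demand totals ≥ 381 even under its best assignment. Minimum: 365.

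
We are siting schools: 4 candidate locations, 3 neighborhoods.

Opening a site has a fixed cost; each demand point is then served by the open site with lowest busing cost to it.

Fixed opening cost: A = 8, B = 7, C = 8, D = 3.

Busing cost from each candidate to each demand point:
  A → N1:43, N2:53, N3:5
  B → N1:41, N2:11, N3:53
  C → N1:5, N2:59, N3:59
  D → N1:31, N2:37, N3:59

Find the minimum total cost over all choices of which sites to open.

Open {A, B, C}: assign each demand point to its cheapest open site.
  N1→C 5, N2→B 11, N3→A 5
  busing cost 21, fixed 23 → total 44.
Compare {A, B, C, D}: busing cost 21 + fixed 26 = 47.
Compare {A, B, D}: busing cost 47 + fixed 18 = 65.
Compare {A, C, D}: busing cost 47 + fixed 19 = 66.
All other subsets cost ≥ 47. Minimum total cost: 44.

44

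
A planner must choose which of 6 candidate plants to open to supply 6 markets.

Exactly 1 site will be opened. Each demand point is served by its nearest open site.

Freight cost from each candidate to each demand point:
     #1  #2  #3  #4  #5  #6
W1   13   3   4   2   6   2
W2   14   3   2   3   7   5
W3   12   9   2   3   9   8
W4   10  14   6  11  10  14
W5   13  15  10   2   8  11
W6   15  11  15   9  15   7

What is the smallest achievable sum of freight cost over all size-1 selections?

30

Open {W1}.
  #1→W1 13, #2→W1 3, #3→W1 4, #4→W1 2, #5→W1 6, #6→W1 2  ⇒ total 30.
Compare {W2}: total 34.
Compare {W3}: total 43.
No size-1 selection does better; minimum is 30.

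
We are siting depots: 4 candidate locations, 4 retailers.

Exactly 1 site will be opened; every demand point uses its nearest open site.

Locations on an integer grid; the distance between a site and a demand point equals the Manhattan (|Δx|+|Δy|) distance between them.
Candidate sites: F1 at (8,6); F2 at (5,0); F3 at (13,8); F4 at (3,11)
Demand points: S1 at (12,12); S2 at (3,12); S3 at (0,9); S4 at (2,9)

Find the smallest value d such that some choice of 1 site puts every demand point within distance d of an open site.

Open {F4}.
  Farthest demand point is S1 at distance 10 (to F4); all others are ≤ 10.
With {F1} the worst case is 11.
With {F3} the worst case is 14.
No size-1 selection achieves below 10.

10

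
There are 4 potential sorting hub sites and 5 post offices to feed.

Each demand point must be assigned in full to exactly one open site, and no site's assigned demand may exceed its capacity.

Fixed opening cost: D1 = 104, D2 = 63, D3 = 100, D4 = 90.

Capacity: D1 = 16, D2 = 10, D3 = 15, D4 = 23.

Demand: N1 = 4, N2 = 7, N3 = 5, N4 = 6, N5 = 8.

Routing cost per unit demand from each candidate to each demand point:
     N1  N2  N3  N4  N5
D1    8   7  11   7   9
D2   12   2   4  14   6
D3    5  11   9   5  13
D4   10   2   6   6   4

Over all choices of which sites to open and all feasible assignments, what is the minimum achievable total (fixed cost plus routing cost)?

Open {D2, D4}; cheapest assignment that respects the capacities:
  D2 (cap 10, load 9): N1, N3 — cost 4×12 + 5×4 = 68
  D4 (cap 23, load 21): N2, N4, N5 — cost 7×2 + 6×6 + 8×4 = 82
  Shipping 150, fixed 153 → total 303.
  Any other capacity-feasible assignment to {D2, D4} ships for at least 150.
Compare {D3, D4}: its best feasible assignment gives total 316.
Compare {D1, D4}: its best feasible assignment gives total 344.
Every other set of open sites that can feasibly serve all demand totals ≥ 316 even under its best assignment. Minimum: 303.

303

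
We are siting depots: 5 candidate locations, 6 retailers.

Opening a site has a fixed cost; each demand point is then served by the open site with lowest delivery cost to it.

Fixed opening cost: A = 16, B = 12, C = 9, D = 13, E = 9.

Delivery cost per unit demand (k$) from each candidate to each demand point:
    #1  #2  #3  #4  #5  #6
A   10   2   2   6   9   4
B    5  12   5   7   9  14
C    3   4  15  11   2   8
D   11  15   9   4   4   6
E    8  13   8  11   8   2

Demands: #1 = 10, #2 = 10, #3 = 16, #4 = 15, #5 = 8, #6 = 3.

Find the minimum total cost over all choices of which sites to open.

208

Open {A, C, D}: assign each demand point to its cheapest open site.
  #1→C 10×3=30, #2→A 10×2=20, #3→A 16×2=32, #4→D 15×4=60, #5→C 8×2=16, #6→A 3×4=12
  delivery cost 170, fixed 38 → total 208.
Compare {A, C, D, E}: delivery cost 164 + fixed 47 = 211.
Compare {A, B, C, D}: delivery cost 170 + fixed 50 = 220.
Compare {A, B, C, D, E}: delivery cost 164 + fixed 59 = 223.
All other subsets cost ≥ 211. Minimum total cost: 208.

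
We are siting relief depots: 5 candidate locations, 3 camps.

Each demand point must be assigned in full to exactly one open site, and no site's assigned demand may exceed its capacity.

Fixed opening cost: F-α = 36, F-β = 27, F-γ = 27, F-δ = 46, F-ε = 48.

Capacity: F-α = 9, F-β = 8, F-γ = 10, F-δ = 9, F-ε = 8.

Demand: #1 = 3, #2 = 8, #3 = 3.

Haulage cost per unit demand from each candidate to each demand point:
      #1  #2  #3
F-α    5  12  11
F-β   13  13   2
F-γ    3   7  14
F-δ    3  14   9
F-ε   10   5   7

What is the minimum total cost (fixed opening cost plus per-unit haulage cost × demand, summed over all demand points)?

Open {F-β, F-γ}; cheapest assignment that respects the capacities:
  F-β (cap 8, load 6): #1, #3 — cost 3×13 + 3×2 = 45
  F-γ (cap 10, load 8): #2 — cost 8×7 = 56
  Shipping 101, fixed 54 → total 155.
  Any other capacity-feasible assignment to {F-β, F-γ} ships for at least 101.
Compare {F-β, F-γ, F-ε}: its best feasible assignment gives total 157.
Compare {F-β, F-ε}: its best feasible assignment gives total 160.
Every other set of open sites that can feasibly serve all demand totals ≥ 157 even under its best assignment. Minimum: 155.

155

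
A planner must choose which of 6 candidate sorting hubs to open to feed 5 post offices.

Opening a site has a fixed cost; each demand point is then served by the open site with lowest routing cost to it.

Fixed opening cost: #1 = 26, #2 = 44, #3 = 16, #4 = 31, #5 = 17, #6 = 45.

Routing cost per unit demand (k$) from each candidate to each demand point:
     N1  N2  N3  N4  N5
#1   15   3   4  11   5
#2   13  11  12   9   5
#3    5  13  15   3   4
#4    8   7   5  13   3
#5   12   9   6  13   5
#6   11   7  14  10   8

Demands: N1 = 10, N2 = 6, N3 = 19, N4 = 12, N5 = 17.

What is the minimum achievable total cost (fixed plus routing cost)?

Open {#1, #3}: assign each demand point to its cheapest open site.
  N1→#3 10×5=50, N2→#1 6×3=18, N3→#1 19×4=76, N4→#3 12×3=36, N5→#3 17×4=68
  routing cost 248, fixed 42 → total 290.
Compare {#1, #3, #4}: routing cost 231 + fixed 73 = 304.
Compare {#1, #3, #5}: routing cost 248 + fixed 59 = 307.
Compare {#3, #4}: routing cost 274 + fixed 47 = 321.
All other subsets cost ≥ 304. Minimum total cost: 290.

290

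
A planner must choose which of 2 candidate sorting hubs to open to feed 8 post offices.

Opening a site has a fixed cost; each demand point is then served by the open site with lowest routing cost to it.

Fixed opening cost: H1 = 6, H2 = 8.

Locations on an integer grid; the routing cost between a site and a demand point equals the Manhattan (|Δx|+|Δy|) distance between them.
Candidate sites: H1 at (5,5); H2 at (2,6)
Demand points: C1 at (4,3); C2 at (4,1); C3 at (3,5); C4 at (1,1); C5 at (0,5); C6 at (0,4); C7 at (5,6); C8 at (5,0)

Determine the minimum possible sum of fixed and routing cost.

Open {H1}: assign each demand point to its cheapest open site.
  C1→H1 3, C2→H1 5, C3→H1 2, C4→H1 8, C5→H1 5, C6→H1 6, C7→H1 1, C8→H1 5
  routing cost 35, fixed 6 → total 41.
Compare {H1, H2}: routing cost 29 + fixed 14 = 43.
Compare {H2}: routing cost 39 + fixed 8 = 47.

41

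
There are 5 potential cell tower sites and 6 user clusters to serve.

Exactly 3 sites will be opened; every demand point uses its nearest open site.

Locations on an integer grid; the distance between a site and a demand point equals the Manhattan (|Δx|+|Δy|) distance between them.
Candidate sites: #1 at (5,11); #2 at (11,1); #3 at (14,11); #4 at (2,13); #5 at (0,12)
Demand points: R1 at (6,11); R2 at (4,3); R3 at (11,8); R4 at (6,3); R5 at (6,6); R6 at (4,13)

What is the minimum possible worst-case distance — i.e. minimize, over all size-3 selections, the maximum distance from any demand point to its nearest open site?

Open {#1, #2, #3}.
  Farthest demand point is R2 at distance 9 (to #1); all others are ≤ 9.
With {#1, #2, #4} the worst case is 9.
With {#1, #2, #5} the worst case is 9.
No size-3 selection achieves below 9.

9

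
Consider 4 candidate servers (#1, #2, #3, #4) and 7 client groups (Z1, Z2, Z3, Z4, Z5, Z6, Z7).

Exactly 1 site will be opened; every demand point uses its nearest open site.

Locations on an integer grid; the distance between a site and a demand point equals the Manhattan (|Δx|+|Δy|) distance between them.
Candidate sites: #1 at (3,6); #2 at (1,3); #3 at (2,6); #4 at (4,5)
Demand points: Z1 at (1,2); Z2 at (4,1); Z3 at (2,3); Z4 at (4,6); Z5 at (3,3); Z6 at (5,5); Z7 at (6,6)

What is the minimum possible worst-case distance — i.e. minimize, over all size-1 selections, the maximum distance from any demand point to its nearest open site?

Open {#1}.
  Farthest demand point is Z1 at distance 6 (to #1); all others are ≤ 6.
With {#4} the worst case is 6.
With {#3} the worst case is 7.
No size-1 selection achieves below 6.

6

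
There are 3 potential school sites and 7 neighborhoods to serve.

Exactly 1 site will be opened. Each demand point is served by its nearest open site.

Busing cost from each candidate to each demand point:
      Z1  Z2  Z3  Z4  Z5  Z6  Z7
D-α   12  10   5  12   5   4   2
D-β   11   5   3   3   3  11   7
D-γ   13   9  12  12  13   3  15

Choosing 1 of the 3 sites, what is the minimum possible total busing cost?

43

Open {D-β}.
  Z1→D-β 11, Z2→D-β 5, Z3→D-β 3, Z4→D-β 3, Z5→D-β 3, Z6→D-β 11, Z7→D-β 7  ⇒ total 43.
Compare {D-α}: total 50.
Compare {D-γ}: total 77.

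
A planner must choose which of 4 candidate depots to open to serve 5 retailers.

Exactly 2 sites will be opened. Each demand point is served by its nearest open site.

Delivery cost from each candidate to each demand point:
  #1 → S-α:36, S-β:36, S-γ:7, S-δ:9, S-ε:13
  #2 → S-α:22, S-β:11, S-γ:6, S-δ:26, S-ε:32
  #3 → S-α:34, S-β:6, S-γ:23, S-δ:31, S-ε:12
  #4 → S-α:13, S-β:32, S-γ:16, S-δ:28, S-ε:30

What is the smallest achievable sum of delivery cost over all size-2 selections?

61

Open {#1, #2}.
  S-α→#2 22, S-β→#2 11, S-γ→#2 6, S-δ→#1 9, S-ε→#1 13  ⇒ total 61.
Compare {#1, #3}: total 68.
Compare {#2, #3}: total 72.
No size-2 selection does better; minimum is 61.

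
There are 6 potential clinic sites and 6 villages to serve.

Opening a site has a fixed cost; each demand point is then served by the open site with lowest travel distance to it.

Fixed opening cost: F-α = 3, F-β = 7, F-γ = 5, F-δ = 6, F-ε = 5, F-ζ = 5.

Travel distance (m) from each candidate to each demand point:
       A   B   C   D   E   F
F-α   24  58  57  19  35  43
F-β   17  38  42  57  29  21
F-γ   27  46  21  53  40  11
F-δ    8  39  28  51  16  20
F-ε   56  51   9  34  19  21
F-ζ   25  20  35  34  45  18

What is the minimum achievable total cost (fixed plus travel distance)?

Open {F-α, F-γ, F-δ, F-ε, F-ζ}: assign each demand point to its cheapest open site.
  A→F-δ 8, B→F-ζ 20, C→F-ε 9, D→F-α 19, E→F-δ 16, F→F-γ 11
  travel distance 83, fixed 24 → total 107.
Compare {F-α, F-δ, F-ε, F-ζ}: travel distance 90 + fixed 19 = 109.
Compare {F-α, F-γ, F-δ, F-ζ}: travel distance 95 + fixed 19 = 114.
Compare {F-α, F-β, F-γ, F-δ, F-ε, F-ζ}: travel distance 83 + fixed 31 = 114.
All other subsets cost ≥ 109. Minimum total cost: 107.

107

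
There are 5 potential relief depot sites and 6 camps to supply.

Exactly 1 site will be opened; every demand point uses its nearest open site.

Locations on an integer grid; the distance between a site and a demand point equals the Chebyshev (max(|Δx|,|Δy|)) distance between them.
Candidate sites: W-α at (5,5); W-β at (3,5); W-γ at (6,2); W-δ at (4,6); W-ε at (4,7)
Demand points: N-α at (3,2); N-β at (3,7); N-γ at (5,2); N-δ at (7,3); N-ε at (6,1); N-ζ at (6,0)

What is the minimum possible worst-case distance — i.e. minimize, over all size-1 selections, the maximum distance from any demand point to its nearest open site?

Open {W-α}.
  Farthest demand point is N-ζ at distance 5 (to W-α); all others are ≤ 5.
With {W-β} the worst case is 5.
With {W-γ} the worst case is 5.
No size-1 selection achieves below 5.

5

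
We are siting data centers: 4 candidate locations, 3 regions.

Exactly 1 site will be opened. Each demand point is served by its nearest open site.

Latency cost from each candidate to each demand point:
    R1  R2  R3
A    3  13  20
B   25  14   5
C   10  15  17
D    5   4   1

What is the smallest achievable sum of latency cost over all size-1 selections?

Open {D}.
  R1→D 5, R2→D 4, R3→D 1  ⇒ total 10.
Compare {A}: total 36.
Compare {C}: total 42.
No size-1 selection does better; minimum is 10.

10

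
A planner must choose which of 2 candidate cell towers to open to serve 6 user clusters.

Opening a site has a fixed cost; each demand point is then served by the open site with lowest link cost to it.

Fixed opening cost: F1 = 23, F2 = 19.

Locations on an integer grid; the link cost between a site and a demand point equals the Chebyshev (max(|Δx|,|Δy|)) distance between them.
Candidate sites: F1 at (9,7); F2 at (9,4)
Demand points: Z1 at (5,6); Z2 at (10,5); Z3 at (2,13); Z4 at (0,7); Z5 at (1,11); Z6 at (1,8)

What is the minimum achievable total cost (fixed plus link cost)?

Open {F2}: assign each demand point to its cheapest open site.
  Z1→F2 4, Z2→F2 1, Z3→F2 9, Z4→F2 9, Z5→F2 8, Z6→F2 8
  link cost 39, fixed 19 → total 58.
Compare {F1}: link cost 38 + fixed 23 = 61.
Compare {F1, F2}: link cost 37 + fixed 42 = 79.

58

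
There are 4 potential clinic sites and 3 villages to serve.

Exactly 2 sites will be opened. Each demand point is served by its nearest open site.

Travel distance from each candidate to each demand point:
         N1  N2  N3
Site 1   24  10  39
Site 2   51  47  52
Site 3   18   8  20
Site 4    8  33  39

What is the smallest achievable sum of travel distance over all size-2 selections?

Open {Site 3, Site 4}.
  N1→Site 4 8, N2→Site 3 8, N3→Site 3 20  ⇒ total 36.
Compare {Site 1, Site 3}: total 46.
Compare {Site 2, Site 3}: total 46.
No size-2 selection does better; minimum is 36.

36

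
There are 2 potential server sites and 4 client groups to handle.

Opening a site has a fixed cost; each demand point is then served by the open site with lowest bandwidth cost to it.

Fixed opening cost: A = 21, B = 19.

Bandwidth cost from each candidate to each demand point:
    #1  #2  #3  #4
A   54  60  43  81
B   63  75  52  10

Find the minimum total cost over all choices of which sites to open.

207

Open {A, B}: assign each demand point to its cheapest open site.
  #1→A 54, #2→A 60, #3→A 43, #4→B 10
  bandwidth cost 167, fixed 40 → total 207.
Compare {B}: bandwidth cost 200 + fixed 19 = 219.
Compare {A}: bandwidth cost 238 + fixed 21 = 259.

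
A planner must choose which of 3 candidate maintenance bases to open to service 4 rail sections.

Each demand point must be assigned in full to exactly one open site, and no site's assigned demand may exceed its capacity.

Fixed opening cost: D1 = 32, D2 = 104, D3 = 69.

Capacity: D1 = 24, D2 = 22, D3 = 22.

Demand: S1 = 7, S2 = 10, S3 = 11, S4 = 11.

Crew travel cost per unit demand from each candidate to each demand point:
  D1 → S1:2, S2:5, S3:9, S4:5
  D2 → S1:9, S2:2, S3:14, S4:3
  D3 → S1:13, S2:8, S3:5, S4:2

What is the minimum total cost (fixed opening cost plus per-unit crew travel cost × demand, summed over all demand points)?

242

Open {D1, D3}; cheapest assignment that respects the capacities:
  D1 (cap 24, load 17): S1, S2 — cost 7×2 + 10×5 = 64
  D3 (cap 22, load 22): S3, S4 — cost 11×5 + 11×2 = 77
  Shipping 141, fixed 101 → total 242.
  Any other capacity-feasible assignment to {D1, D3} ships for at least 141.
Compare {D1, D2}: its best feasible assignment gives total 302.
Compare {D1, D2, D3}: its best feasible assignment gives total 316.
Every other set of open sites that can feasibly serve all demand totals ≥ 302 even under its best assignment. Minimum: 242.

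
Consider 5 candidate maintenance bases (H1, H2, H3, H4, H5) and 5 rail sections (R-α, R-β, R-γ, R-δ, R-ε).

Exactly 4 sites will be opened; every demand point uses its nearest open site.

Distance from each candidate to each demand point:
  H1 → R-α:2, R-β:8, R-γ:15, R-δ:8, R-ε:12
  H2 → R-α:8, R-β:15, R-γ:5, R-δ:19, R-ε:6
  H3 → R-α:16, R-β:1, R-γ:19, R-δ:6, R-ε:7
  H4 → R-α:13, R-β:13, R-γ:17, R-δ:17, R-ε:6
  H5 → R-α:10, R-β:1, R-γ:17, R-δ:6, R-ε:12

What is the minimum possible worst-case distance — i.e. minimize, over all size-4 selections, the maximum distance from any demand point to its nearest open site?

Open {H1, H2, H3, H4}.
  Farthest demand point is R-δ at distance 6 (to H3); all others are ≤ 6.
With {H1, H2, H3, H5} the worst case is 6.
With {H1, H2, H4, H5} the worst case is 6.
No size-4 selection achieves below 6.

6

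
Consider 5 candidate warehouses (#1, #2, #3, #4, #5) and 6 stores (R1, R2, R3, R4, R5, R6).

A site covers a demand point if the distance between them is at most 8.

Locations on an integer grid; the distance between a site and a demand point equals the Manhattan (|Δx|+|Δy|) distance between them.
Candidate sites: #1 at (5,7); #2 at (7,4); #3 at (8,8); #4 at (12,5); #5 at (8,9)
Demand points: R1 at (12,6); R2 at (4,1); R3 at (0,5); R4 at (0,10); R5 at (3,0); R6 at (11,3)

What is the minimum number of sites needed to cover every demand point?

Coverage sets (demand points within 8 of each site):
  #1: {R1, R2, R3, R4}
  #2: {R1, R2, R3, R5, R6}
  #3: {R1, R6}
  #4: {R1, R6}
  #5: {R1}
No single site covers all 6 demand points.
But {#1, #2} covers everything, so the minimum is 2.

2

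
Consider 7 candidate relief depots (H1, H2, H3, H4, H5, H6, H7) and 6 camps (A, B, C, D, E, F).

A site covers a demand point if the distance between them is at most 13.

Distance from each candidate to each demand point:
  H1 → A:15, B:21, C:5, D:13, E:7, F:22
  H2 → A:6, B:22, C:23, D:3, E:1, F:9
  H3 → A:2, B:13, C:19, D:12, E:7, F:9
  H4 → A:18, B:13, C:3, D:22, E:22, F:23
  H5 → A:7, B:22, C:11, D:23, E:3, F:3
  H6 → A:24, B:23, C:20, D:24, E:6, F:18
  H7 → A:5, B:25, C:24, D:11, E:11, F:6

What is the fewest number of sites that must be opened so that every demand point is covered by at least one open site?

2

Coverage sets (demand points within 13 of each site):
  H1: {C, D, E}
  H2: {A, D, E, F}
  H3: {A, B, D, E, F}
  H4: {B, C}
  H5: {A, C, E, F}
  H6: {E}
  H7: {A, D, E, F}
No single site covers all 6 demand points.
But {H1, H3} covers everything, so the minimum is 2.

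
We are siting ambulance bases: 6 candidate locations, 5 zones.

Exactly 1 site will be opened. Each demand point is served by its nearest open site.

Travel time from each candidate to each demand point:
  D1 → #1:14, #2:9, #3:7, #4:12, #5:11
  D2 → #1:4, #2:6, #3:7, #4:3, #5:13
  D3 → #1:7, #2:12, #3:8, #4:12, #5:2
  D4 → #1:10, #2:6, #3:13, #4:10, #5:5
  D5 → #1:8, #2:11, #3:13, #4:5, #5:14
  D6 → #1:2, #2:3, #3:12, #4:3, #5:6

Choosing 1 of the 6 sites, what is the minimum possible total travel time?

26

Open {D6}.
  #1→D6 2, #2→D6 3, #3→D6 12, #4→D6 3, #5→D6 6  ⇒ total 26.
Compare {D2}: total 33.
Compare {D3}: total 41.
No size-1 selection does better; minimum is 26.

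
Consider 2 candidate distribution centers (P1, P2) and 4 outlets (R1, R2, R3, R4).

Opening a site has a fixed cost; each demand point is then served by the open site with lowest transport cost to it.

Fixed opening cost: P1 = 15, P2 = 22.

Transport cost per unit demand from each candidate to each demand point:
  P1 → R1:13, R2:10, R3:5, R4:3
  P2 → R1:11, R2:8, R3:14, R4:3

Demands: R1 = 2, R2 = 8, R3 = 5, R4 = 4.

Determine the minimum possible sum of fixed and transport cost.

158

Open {P1}: assign each demand point to its cheapest open site.
  R1→P1 2×13=26, R2→P1 8×10=80, R3→P1 5×5=25, R4→P1 4×3=12
  transport cost 143, fixed 15 → total 158.
Compare {P1, P2}: transport cost 123 + fixed 37 = 160.
Compare {P2}: transport cost 168 + fixed 22 = 190.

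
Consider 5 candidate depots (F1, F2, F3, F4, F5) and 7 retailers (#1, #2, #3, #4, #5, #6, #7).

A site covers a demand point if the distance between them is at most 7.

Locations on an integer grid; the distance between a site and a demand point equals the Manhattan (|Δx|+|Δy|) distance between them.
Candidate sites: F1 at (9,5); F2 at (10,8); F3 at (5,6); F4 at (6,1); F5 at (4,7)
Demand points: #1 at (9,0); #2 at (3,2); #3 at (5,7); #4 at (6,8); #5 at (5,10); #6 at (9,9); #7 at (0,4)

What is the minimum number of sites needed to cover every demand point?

Coverage sets (demand points within 7 of each site):
  F1: {#1, #3, #4, #6}
  F2: {#3, #4, #5, #6}
  F3: {#2, #3, #4, #5, #6, #7}
  F4: {#1, #2, #3, #4}
  F5: {#2, #3, #4, #5, #6, #7}
No single site covers all 7 demand points.
But {F1, F3} covers everything, so the minimum is 2.

2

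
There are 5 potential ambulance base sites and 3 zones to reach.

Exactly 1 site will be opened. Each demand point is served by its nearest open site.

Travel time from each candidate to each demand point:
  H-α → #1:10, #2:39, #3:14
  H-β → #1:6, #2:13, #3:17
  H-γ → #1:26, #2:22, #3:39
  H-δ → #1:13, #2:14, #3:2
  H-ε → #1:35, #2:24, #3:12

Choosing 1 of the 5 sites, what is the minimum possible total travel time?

29

Open {H-δ}.
  #1→H-δ 13, #2→H-δ 14, #3→H-δ 2  ⇒ total 29.
Compare {H-β}: total 36.
Compare {H-α}: total 63.
No size-1 selection does better; minimum is 29.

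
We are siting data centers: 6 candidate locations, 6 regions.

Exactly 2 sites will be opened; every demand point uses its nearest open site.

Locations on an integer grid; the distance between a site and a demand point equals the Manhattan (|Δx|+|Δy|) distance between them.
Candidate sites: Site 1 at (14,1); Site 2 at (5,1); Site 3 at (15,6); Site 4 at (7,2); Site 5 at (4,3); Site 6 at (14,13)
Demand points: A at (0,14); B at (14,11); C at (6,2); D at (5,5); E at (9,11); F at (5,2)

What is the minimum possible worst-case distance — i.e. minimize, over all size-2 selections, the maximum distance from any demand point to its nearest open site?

15

Open {Site 1, Site 5}.
  Farthest demand point is A at distance 15 (to Site 5); all others are ≤ 15.
With {Site 1, Site 6} the worst case is 15.
With {Site 2, Site 6} the worst case is 15.
No size-2 selection achieves below 15.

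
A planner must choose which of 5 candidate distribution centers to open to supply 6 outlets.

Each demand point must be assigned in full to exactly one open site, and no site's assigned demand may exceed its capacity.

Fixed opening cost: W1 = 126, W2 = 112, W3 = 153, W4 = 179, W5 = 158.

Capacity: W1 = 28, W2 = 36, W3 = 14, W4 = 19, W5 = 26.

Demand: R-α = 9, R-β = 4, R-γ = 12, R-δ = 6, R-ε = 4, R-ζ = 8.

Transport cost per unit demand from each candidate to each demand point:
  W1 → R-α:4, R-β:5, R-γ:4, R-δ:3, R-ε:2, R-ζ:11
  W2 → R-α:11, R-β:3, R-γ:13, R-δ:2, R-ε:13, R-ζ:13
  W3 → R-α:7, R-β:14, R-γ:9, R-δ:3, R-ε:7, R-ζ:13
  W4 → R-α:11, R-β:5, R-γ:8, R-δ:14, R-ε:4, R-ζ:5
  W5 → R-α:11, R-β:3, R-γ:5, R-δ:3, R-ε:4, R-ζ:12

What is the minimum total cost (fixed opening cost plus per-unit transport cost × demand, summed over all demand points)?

Open {W1, W2}; cheapest assignment that respects the capacities:
  W1 (cap 28, load 25): R-α, R-γ, R-ε — cost 9×4 + 12×4 + 4×2 = 92
  W2 (cap 36, load 18): R-β, R-δ, R-ζ — cost 4×3 + 6×2 + 8×13 = 128
  Shipping 220, fixed 238 → total 458.
  Any other capacity-feasible assignment to {W1, W2} ships for at least 220.
Compare {W1, W4}: its best feasible assignment gives total 483.
Compare {W1, W5}: its best feasible assignment gives total 502.
Every other set of open sites that can feasibly serve all demand totals ≥ 483 even under its best assignment. Minimum: 458.

458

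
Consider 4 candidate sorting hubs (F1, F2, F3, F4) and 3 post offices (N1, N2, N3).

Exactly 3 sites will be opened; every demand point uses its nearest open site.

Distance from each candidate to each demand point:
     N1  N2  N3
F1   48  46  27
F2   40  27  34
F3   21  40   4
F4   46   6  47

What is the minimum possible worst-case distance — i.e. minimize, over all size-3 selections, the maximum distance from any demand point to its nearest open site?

Open {F1, F3, F4}.
  Farthest demand point is N1 at distance 21 (to F3); all others are ≤ 21.
With {F2, F3, F4} the worst case is 21.
With {F1, F2, F3} the worst case is 27.
No size-3 selection achieves below 21.

21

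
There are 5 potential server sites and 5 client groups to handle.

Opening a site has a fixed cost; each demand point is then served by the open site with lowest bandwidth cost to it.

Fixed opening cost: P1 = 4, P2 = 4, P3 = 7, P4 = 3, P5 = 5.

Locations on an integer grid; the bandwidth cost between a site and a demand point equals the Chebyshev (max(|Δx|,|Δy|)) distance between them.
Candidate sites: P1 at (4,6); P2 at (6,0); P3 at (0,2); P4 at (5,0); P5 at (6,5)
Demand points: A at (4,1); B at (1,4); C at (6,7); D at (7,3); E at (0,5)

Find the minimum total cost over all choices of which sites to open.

20

Open {P1, P4}: assign each demand point to its cheapest open site.
  A→P4 1, B→P1 3, C→P1 2, D→P1 3, E→P1 4
  bandwidth cost 13, fixed 7 → total 20.
Compare {P1}: bandwidth cost 17 + fixed 4 = 21.
Compare {P1, P2}: bandwidth cost 14 + fixed 8 = 22.
Compare {P4, P5}: bandwidth cost 14 + fixed 8 = 22.
All other subsets cost ≥ 21. Minimum total cost: 20.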